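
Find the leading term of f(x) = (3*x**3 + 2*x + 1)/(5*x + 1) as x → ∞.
3*x**2/5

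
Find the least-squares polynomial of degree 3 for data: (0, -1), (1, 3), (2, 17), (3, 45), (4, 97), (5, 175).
-62/63 + (509/378)x + (106/63)x² + (55/54)x³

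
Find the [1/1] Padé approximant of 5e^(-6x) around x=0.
(5 - 15*x)/(3*x + 1)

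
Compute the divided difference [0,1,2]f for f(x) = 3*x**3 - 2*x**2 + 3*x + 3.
7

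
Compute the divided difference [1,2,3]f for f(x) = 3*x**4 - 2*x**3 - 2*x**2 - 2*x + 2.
61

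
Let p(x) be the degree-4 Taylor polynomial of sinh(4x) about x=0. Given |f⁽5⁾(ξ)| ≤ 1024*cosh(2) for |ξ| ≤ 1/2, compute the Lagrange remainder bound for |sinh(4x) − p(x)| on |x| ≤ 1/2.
4*cosh(2)/15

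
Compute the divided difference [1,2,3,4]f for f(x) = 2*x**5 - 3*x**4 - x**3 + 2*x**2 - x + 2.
99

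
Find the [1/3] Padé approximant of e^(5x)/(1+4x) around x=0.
(55*x/28 + 1)/(2425*x**3/168 - 265*x**2/28 + 27*x/28 + 1)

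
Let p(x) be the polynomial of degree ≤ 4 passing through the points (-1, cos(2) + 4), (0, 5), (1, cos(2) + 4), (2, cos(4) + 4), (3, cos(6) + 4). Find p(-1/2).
7*cos(4)/32 - 5*cos(6)/128 - 35*cos(2)/128 + 163/32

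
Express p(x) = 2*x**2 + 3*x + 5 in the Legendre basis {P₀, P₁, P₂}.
(17/3)P₀ + (3)P₁ + (4/3)P₂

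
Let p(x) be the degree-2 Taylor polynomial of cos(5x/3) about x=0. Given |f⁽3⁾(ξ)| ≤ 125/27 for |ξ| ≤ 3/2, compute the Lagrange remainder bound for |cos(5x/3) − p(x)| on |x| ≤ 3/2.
125/48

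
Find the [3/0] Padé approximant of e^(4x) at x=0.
32*x**3/3 + 8*x**2 + 4*x + 1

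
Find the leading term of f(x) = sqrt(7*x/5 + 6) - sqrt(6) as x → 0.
7*sqrt(6)*x/60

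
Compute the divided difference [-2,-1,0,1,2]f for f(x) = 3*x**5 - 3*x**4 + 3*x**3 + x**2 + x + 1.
-3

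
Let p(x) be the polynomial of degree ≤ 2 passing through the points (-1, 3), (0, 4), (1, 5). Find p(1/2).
9/2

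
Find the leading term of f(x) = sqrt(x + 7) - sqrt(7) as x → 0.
sqrt(7)*x/14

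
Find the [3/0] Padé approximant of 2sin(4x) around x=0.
-64*x**3/3 + 8*x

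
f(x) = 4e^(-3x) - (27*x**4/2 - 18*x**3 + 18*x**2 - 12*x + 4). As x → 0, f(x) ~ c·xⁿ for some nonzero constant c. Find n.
5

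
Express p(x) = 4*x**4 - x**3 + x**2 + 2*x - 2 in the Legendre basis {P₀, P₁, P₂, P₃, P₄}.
(-13/15)P₀ + (7/5)P₁ + (62/21)P₂ + (-2/5)P₃ + (32/35)P₄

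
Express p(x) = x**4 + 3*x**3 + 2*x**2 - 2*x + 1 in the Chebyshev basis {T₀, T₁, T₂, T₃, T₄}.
(19/8)T₀ + (1/4)T₁ + (3/2)T₂ + (3/4)T₃ + (1/8)T₄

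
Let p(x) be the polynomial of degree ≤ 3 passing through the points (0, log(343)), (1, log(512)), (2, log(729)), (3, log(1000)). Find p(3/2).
log(432*3456**(1/8)*35**(13/16)/35)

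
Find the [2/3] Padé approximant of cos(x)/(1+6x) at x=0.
(1 - 5*x**2/12)/(x**3/2 + x**2/12 + 6*x + 1)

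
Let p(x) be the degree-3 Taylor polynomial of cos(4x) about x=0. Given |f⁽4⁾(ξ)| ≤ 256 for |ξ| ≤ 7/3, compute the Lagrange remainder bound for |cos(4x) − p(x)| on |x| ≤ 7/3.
76832/243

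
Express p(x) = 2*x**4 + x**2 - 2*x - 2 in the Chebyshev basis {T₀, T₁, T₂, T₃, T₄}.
(-3/4)T₀ + (-2)T₁ + (3/2)T₂ + (1/4)T₄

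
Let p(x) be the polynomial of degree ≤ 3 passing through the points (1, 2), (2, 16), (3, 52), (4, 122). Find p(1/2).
-1/2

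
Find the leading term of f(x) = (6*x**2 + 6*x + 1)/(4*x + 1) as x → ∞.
3*x/2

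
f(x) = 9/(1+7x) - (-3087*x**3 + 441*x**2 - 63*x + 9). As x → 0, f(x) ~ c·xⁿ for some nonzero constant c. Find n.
4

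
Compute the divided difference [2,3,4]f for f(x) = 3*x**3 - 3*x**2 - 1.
24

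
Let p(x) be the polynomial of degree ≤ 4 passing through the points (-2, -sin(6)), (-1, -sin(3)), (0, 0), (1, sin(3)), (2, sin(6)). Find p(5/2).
35*sin(6)/16 - 15*sin(3)/8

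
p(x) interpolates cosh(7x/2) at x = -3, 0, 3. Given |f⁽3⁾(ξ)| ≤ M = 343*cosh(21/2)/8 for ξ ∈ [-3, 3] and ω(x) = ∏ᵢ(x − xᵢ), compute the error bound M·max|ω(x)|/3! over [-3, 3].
343*sqrt(3)*cosh(21/2)/8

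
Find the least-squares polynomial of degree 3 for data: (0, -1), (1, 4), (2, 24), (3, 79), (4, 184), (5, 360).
-125/126 + (335/108)x + (-155/126)x² + (325/108)x³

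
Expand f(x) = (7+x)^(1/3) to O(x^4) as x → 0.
7**(1/3) + 7**(1/3)*x/21 - 7**(1/3)*x**2/441 + 5*7**(1/3)*x**3/27783 + O(x**4)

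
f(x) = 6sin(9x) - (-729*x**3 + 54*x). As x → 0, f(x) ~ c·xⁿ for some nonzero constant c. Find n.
5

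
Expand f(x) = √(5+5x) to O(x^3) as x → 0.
sqrt(5) + sqrt(5)*x/2 - sqrt(5)*x**2/8 + O(x**3)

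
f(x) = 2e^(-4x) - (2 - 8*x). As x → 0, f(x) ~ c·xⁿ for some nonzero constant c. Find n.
2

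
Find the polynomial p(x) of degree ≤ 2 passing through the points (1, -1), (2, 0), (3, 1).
x - 2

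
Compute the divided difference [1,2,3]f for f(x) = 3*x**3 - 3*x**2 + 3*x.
15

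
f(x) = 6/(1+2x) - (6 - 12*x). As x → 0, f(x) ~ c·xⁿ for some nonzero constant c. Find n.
2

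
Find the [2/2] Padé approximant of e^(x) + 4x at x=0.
(-7*x**2/12 + 67*x/14 + 1)/(-x**2/84 - 3*x/14 + 1)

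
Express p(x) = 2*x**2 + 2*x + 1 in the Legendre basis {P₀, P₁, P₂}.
(5/3)P₀ + (2)P₁ + (4/3)P₂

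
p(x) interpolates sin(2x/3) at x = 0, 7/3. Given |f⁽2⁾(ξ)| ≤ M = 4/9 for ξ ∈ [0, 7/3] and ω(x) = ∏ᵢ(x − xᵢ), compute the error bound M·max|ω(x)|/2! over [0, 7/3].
49/162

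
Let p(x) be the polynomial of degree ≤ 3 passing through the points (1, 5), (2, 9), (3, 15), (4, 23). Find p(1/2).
15/4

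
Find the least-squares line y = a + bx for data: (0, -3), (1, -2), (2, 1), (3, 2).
a = -16/5, b = 9/5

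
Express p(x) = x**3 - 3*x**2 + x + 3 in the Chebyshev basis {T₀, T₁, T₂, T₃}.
(3/2)T₀ + (7/4)T₁ + (-3/2)T₂ + (1/4)T₃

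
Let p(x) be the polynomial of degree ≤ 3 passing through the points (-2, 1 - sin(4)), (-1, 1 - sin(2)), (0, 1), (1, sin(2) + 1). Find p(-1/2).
-5*sin(2)/8 + sin(4)/16 + 1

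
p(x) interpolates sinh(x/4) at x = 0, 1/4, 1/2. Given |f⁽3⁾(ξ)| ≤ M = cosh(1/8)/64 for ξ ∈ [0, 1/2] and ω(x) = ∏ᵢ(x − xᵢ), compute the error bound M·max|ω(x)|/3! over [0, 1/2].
sqrt(3)*cosh(1/8)/110592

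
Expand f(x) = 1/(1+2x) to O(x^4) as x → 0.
1 - 2*x + 4*x**2 - 8*x**3 + O(x**4)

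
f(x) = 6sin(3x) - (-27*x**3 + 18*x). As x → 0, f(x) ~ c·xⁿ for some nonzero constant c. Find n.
5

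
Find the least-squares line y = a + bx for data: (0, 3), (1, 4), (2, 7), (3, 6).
a = 16/5, b = 6/5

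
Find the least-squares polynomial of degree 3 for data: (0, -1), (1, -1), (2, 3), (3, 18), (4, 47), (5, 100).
-67/63 + (79/378)x + (-265/252)x² + (109/108)x³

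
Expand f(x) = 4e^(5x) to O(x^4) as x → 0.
4 + 20*x + 50*x**2 + 250*x**3/3 + O(x**4)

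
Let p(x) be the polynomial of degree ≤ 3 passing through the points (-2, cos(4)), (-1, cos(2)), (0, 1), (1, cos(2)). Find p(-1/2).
cos(2)/2 - cos(4)/16 + 9/16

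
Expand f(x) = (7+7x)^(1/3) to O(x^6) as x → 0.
7**(1/3) + 7**(1/3)*x/3 - 7**(1/3)*x**2/9 + 5*7**(1/3)*x**3/81 - 10*7**(1/3)*x**4/243 + 22*7**(1/3)*x**5/729 + O(x**6)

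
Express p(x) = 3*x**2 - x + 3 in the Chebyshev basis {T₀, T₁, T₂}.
(9/2)T₀ - T₁ + (3/2)T₂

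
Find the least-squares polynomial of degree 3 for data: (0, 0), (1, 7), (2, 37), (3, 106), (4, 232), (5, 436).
-11/63 + (1151/378)x + (403/252)x² + (329/108)x³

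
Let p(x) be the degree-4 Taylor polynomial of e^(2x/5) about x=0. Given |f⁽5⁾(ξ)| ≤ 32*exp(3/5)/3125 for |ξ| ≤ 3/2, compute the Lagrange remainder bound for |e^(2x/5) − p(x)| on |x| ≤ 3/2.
81*exp(3/5)/125000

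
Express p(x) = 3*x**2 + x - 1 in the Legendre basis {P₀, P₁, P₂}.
P₁ + (2)P₂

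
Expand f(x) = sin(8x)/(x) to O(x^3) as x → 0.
8 - 256*x**2/3 + O(x**3)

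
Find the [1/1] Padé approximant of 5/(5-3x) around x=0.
1/(1 - 3*x/5)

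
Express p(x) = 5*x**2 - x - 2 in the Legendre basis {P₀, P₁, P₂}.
(-1/3)P₀ - P₁ + (10/3)P₂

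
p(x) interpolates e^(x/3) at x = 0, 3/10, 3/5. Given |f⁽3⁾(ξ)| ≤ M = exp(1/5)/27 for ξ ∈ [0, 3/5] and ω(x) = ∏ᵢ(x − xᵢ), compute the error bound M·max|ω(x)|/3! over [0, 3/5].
sqrt(3)*exp(1/5)/27000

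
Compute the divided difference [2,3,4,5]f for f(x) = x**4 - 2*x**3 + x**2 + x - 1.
12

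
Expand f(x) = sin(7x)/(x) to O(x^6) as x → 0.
7 - 343*x**2/6 + 16807*x**4/120 + O(x**6)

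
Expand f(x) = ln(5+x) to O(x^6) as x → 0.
log(5) + x/5 - x**2/50 + x**3/375 - x**4/2500 + x**5/15625 + O(x**6)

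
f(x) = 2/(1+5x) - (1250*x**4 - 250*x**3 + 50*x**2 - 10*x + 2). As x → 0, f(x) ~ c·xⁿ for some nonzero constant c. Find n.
5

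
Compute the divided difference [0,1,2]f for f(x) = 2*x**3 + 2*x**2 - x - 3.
8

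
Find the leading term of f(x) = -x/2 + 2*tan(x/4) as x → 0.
x**3/96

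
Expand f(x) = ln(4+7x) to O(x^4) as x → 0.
log(4) + 7*x/4 - 49*x**2/32 + 343*x**3/192 + O(x**4)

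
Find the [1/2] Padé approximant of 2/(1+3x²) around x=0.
2/(3*x**2 + 1)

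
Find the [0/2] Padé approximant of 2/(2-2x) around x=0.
1/(1 - x)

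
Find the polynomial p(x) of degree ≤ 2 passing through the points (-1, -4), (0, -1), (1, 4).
x**2 + 4*x - 1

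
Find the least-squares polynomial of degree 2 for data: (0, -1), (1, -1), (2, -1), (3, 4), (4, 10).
-27/35 + (-151/70)x + (17/14)x²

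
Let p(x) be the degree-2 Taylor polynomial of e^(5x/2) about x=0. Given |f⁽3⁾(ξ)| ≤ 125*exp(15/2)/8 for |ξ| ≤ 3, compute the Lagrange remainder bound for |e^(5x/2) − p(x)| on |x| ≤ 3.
1125*exp(15/2)/16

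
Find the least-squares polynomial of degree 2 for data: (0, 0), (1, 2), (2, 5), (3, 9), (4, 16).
6/35 + (53/70)x + (11/14)x²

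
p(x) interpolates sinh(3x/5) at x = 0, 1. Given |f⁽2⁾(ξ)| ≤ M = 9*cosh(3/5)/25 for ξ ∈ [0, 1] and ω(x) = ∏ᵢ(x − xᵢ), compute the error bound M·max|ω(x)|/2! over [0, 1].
9*cosh(3/5)/200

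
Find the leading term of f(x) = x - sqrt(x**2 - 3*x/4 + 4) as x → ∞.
3/8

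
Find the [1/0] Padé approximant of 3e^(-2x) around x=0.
3 - 6*x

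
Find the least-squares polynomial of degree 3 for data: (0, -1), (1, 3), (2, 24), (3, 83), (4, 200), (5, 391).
-5/6 + (143/252)x + (-17/42)x² + (115/36)x³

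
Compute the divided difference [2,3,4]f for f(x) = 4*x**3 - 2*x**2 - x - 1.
34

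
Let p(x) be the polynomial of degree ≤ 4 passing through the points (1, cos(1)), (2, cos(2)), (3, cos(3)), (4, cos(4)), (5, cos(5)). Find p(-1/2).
1485*cos(3)/64 + 315*cos(5)/128 + 1155*cos(1)/128 - 385*cos(4)/32 - 693*cos(2)/32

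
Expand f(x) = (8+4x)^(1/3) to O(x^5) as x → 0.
2 + x/3 - x**2/18 + 5*x**3/324 - 5*x**4/972 + O(x**5)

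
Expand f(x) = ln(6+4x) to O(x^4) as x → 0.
log(6) + 2*x/3 - 2*x**2/9 + 8*x**3/81 + O(x**4)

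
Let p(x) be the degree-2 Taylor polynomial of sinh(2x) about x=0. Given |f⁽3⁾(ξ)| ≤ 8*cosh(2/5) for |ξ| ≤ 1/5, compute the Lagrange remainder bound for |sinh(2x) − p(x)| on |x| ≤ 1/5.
4*cosh(2/5)/375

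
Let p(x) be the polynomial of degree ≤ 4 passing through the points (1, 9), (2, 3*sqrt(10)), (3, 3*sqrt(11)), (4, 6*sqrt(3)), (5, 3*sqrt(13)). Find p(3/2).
-105*sqrt(11)/64 - 15*sqrt(13)/128 + 21*sqrt(3)/16 + 315/128 + 105*sqrt(10)/32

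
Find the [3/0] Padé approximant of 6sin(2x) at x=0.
-8*x**3 + 12*x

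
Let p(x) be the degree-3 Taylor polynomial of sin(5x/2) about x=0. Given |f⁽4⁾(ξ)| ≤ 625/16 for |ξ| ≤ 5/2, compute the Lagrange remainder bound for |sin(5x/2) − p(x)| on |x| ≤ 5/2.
390625/6144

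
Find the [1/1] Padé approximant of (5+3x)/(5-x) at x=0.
(3*x/5 + 1)/(1 - x/5)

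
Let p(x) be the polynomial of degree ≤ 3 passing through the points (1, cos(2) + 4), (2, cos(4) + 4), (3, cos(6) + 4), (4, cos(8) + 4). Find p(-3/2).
231*cos(2)/16 - 105*cos(8)/16 + 4 - 495*cos(4)/16 + 385*cos(6)/16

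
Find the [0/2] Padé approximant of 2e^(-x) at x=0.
2/(x**2/2 + x + 1)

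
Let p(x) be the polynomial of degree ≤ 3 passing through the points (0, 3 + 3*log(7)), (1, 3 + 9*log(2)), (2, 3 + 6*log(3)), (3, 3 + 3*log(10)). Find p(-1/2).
3 + log(257298363*2**(3/8)*3**(7/8)*5**(1/16)*7**(9/16)/10485760)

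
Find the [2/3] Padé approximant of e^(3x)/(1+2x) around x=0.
(123*x**2/140 + 54*x/35 + 1)/(183*x**3/140 - 303*x**2/140 + 19*x/35 + 1)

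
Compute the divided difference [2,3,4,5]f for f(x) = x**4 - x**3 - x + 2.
13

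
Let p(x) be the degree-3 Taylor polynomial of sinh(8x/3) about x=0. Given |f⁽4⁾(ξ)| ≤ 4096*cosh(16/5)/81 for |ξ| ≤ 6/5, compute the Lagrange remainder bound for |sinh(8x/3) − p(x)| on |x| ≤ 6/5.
8192*cosh(16/5)/1875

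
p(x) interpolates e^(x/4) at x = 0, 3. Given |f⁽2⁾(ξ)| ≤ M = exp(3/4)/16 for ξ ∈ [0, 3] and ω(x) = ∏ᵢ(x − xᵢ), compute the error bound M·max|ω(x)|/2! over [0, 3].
9*exp(3/4)/128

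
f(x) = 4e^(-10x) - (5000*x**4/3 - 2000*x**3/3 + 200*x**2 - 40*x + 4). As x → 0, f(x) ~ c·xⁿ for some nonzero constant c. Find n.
5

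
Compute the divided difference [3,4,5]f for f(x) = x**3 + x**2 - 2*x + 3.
13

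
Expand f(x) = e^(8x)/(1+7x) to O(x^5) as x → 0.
1 + x + 25*x**2 - 269*x**3/3 + 2395*x**4/3 + O(x**5)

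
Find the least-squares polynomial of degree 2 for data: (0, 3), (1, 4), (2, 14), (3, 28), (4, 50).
97/35 + (-47/35)x + (23/7)x²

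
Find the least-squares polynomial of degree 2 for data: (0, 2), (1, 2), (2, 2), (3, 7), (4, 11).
72/35 + (-99/70)x + (13/14)x²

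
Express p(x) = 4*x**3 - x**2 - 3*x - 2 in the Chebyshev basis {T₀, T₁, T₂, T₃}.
(-5/2)T₀ + (-1/2)T₂ + T₃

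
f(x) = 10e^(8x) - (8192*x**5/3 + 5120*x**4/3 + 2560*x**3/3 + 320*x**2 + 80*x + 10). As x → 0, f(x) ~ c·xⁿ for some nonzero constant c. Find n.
6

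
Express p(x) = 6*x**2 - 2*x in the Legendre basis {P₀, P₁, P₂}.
(2)P₀ + (-2)P₁ + (4)P₂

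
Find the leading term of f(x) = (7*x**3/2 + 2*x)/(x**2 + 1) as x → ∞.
7*x/2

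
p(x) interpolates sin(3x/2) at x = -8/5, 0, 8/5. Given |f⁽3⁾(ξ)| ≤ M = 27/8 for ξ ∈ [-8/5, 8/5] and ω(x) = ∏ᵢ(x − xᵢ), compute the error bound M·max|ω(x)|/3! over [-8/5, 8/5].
64*sqrt(3)/125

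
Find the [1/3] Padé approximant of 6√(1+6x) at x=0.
(63*x/2 + 6)/(27*x**3/8 - 9*x**2/4 + 9*x/4 + 1)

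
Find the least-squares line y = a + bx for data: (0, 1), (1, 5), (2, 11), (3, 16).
a = 3/5, b = 51/10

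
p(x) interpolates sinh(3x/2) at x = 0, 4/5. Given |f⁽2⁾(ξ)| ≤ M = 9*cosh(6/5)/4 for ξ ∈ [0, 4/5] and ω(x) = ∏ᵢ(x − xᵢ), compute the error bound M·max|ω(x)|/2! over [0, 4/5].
9*cosh(6/5)/50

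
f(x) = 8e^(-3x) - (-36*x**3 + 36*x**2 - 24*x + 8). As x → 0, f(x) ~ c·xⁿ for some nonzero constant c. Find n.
4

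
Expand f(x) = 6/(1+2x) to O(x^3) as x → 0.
6 - 12*x + 24*x**2 + O(x**3)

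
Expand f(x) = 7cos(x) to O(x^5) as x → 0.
7 - 7*x**2/2 + 7*x**4/24 + O(x**5)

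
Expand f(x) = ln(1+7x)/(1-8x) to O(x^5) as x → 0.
7*x + 63*x**2/2 + 1099*x**3/3 + 27965*x**4/12 + O(x**5)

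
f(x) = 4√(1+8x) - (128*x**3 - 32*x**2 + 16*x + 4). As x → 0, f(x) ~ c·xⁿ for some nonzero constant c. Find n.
4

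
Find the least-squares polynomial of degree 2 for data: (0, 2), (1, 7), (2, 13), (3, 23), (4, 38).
17/7 + (68/35)x + (12/7)x²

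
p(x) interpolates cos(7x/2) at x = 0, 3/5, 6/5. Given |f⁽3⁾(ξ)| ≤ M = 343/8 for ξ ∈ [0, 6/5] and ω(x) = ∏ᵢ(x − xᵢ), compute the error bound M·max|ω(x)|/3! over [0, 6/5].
343*sqrt(3)/1000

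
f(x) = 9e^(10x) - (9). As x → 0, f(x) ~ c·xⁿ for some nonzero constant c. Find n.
1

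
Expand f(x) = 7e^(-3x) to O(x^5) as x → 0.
7 - 21*x + 63*x**2/2 - 63*x**3/2 + 189*x**4/8 + O(x**5)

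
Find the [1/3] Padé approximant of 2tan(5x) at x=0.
10*x/(1 - 25*x**2/3)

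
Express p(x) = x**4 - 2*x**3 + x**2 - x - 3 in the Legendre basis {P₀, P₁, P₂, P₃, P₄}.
(-37/15)P₀ + (-11/5)P₁ + (26/21)P₂ + (-4/5)P₃ + (8/35)P₄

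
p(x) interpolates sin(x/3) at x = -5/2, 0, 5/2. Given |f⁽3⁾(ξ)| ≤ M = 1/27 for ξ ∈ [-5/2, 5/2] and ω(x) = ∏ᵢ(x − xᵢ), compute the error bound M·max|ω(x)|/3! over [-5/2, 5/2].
125*sqrt(3)/5832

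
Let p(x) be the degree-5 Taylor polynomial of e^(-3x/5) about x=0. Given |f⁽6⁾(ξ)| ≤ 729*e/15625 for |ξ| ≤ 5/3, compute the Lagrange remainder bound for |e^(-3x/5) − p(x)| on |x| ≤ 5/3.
e/720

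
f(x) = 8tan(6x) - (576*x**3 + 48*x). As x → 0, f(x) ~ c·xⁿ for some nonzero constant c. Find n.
5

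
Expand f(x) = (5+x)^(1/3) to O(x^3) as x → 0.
5**(1/3) + 5**(1/3)*x/15 - 5**(1/3)*x**2/225 + O(x**3)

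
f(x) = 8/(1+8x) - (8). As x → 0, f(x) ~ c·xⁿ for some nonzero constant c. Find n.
1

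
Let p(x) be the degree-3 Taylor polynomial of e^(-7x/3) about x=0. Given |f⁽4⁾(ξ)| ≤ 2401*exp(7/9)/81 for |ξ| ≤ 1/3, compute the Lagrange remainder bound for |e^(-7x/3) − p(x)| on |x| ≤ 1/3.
2401*exp(7/9)/157464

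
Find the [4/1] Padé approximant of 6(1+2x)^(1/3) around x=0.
(32*x**4/81 - 128*x**3/135 + 16*x**2/5 + 64*x/5 + 6)/(22*x/15 + 1)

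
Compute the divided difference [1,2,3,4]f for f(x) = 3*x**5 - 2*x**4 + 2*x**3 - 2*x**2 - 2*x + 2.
177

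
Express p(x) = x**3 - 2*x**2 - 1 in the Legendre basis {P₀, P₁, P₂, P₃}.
(-5/3)P₀ + (3/5)P₁ + (-4/3)P₂ + (2/5)P₃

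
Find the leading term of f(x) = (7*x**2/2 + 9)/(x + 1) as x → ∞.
7*x/2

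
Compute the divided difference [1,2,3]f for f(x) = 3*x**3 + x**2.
19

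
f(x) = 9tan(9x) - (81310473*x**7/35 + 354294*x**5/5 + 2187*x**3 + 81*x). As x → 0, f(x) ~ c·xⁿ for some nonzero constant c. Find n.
9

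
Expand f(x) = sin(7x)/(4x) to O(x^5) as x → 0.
7/4 - 343*x**2/24 + 16807*x**4/480 + O(x**5)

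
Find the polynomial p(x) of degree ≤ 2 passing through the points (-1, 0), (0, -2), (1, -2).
x**2 - x - 2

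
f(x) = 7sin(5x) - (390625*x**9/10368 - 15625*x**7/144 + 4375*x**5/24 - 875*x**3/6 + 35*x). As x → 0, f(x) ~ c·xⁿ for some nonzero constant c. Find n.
11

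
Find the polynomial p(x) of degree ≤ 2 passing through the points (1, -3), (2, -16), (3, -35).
-3*x**2 - 4*x + 4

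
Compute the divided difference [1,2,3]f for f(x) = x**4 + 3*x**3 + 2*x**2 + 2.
45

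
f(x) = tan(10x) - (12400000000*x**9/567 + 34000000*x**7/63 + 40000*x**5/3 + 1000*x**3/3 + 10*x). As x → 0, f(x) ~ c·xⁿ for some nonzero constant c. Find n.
11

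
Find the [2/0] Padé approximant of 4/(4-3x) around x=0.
9*x**2/16 + 3*x/4 + 1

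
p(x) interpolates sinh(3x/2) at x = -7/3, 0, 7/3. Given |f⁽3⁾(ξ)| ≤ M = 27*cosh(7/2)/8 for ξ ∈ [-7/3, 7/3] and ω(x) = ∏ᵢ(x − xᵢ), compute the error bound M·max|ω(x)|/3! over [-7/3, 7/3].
343*sqrt(3)*cosh(7/2)/216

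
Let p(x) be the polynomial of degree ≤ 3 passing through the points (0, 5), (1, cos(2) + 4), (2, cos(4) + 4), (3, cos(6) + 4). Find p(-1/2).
21*cos(4)/16 - 5*cos(6)/16 - 35*cos(2)/16 + 99/16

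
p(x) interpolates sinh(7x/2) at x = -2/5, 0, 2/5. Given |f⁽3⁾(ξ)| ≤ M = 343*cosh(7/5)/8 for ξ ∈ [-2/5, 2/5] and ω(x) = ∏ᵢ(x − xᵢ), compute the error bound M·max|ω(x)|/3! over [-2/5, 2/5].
343*sqrt(3)*cosh(7/5)/3375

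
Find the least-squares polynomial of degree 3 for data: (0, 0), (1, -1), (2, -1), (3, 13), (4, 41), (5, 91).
11/42 + (-617/252)x + (-31/42)x² + (35/36)x³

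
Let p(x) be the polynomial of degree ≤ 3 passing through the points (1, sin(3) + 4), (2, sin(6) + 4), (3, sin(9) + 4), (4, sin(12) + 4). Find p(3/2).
15*sin(6)/16 - 5*sin(9)/16 + sin(12)/16 + 5*sin(3)/16 + 4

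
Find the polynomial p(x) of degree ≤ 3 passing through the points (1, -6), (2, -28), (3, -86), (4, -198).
-3*x**3 - x - 2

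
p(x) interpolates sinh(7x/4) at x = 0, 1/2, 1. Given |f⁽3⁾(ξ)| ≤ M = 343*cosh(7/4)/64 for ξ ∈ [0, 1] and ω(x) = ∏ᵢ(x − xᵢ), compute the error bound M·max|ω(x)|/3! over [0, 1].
343*sqrt(3)*cosh(7/4)/13824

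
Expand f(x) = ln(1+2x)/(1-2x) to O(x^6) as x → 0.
2*x + 2*x**2 + 20*x**3/3 + 28*x**4/3 + 376*x**5/15 + O(x**6)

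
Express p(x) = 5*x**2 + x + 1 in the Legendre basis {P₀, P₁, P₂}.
(8/3)P₀ + P₁ + (10/3)P₂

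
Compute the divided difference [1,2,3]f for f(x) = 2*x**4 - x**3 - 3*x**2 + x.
41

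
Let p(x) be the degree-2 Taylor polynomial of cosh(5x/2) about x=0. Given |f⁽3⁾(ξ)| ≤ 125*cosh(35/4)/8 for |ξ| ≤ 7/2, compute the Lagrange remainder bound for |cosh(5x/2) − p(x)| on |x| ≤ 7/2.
42875*cosh(35/4)/384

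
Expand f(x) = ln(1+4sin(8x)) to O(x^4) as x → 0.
32*x - 512*x**2 + 31744*x**3/3 + O(x**4)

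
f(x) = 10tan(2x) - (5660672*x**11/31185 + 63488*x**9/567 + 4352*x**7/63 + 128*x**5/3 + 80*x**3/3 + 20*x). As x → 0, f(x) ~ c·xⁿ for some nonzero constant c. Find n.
13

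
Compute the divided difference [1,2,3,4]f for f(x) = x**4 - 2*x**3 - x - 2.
8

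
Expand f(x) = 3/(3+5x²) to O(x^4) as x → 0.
1 - 5*x**2/3 + O(x**4)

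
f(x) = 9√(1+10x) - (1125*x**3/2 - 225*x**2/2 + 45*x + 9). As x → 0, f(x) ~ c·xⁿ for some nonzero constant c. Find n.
4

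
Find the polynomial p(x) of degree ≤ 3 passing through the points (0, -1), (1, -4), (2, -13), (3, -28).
-3*x**2 - 1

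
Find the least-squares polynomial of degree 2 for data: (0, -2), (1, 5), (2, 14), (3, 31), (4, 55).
-7/5 + (2)x + (3)x²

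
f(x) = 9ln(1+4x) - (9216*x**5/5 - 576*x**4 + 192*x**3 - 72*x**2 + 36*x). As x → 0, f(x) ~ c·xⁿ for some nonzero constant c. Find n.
6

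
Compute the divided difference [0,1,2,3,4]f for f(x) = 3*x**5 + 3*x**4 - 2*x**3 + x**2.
33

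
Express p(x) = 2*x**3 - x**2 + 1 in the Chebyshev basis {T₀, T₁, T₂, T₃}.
(1/2)T₀ + (3/2)T₁ + (-1/2)T₂ + (1/2)T₃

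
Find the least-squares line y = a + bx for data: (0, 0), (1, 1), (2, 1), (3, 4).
a = -3/10, b = 6/5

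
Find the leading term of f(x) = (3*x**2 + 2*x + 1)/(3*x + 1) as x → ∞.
x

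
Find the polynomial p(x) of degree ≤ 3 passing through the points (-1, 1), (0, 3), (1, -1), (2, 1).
2*x**3 - 3*x**2 - 3*x + 3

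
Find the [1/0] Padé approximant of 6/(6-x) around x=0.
x/6 + 1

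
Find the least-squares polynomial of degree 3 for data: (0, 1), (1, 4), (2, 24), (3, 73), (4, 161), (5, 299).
22/21 + (-43/18)x + (283/84)x² + (65/36)x³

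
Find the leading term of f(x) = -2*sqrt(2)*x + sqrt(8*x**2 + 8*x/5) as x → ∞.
sqrt(2)/5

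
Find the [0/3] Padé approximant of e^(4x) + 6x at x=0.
1/(-2552*x**3/3 + 92*x**2 - 10*x + 1)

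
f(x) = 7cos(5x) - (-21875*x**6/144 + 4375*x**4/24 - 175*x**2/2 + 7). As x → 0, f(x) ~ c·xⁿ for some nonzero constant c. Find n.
8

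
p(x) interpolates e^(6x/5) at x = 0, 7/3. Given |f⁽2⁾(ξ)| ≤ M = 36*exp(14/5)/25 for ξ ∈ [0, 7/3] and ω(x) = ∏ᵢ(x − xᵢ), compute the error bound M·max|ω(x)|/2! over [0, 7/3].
49*exp(14/5)/50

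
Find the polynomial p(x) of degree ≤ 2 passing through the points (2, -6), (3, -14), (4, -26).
-2*x**2 + 2*x - 2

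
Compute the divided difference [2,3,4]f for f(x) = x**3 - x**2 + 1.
8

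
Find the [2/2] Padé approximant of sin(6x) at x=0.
6*x/(6*x**2 + 1)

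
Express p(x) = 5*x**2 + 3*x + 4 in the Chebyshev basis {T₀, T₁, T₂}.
(13/2)T₀ + (3)T₁ + (5/2)T₂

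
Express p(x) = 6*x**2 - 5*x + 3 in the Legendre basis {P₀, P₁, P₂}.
(5)P₀ + (-5)P₁ + (4)P₂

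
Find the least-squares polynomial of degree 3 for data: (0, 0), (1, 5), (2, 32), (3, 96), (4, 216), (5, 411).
-10/63 + (272/189)x + (157/126)x² + (161/54)x³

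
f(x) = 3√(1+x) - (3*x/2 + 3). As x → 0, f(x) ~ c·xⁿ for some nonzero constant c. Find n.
2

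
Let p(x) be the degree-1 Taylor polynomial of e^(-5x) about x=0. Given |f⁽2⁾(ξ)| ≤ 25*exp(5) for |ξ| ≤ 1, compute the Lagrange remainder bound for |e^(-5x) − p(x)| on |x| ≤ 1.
25*exp(5)/2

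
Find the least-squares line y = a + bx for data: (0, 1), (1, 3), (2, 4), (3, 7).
a = 9/10, b = 19/10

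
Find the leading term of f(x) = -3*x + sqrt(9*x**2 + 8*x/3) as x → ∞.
4/9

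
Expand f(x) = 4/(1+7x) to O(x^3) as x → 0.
4 - 28*x + 196*x**2 + O(x**3)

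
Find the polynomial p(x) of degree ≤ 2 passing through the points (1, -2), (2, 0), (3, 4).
x**2 - x - 2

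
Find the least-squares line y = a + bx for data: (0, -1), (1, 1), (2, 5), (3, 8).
a = -7/5, b = 31/10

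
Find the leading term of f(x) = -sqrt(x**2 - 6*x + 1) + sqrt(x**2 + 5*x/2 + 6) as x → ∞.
17/4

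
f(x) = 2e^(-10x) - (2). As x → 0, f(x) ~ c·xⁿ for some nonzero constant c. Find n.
1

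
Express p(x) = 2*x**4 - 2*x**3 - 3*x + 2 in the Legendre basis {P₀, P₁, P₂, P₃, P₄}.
(12/5)P₀ + (-21/5)P₁ + (8/7)P₂ + (-4/5)P₃ + (16/35)P₄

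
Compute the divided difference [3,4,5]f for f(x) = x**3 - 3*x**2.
9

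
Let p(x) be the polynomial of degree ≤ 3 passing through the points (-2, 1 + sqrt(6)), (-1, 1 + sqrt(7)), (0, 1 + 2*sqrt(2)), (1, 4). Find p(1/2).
-5*sqrt(7)/16 + sqrt(6)/16 + 31/16 + 15*sqrt(2)/8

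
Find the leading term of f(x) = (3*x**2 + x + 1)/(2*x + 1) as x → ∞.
3*x/2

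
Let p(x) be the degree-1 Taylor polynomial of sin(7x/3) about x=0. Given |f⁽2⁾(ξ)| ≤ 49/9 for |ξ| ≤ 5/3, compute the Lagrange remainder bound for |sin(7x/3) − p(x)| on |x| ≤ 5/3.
1225/162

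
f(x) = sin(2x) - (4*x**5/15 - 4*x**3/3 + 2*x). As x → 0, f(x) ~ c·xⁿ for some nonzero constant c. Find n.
7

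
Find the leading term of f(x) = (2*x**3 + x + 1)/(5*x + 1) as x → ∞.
2*x**2/5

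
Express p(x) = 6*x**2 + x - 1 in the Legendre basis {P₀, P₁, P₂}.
P₀ + P₁ + (4)P₂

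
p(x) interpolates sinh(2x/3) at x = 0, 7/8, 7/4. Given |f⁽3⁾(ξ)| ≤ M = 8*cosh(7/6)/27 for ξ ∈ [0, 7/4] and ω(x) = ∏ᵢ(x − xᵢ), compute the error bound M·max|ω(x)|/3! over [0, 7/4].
343*sqrt(3)*cosh(7/6)/46656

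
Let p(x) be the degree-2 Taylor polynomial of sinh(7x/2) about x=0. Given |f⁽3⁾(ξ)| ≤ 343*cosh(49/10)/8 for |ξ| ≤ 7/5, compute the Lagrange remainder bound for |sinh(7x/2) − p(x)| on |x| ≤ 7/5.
117649*cosh(49/10)/6000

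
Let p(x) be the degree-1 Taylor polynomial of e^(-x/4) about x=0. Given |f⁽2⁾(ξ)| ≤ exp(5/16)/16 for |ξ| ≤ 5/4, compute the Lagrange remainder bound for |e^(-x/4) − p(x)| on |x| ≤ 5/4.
25*exp(5/16)/512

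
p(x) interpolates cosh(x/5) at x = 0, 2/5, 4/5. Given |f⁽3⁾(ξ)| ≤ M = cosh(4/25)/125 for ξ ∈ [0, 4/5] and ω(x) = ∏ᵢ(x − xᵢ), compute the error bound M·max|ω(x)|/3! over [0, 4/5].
8*sqrt(3)*cosh(4/25)/421875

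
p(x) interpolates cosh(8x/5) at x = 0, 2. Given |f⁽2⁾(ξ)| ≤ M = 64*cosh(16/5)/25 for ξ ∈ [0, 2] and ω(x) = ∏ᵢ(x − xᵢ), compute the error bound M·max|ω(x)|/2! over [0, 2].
32*cosh(16/5)/25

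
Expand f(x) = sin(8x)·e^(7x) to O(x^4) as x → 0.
8*x + 56*x**2 + 332*x**3/3 + O(x**4)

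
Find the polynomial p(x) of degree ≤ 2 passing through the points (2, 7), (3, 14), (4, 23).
x**2 + 2*x - 1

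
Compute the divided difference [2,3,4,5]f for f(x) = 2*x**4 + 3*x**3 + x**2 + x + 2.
31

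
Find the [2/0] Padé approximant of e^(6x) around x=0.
18*x**2 + 6*x + 1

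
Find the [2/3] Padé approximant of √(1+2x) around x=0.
(7*x**2/4 + 14*x/5 + 1)/(-x**3/20 + 9*x**2/20 + 9*x/5 + 1)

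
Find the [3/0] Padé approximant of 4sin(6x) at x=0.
-144*x**3 + 24*x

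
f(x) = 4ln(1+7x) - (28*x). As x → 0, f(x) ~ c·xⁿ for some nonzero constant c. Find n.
2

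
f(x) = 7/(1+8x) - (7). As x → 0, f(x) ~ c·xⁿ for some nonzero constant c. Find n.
1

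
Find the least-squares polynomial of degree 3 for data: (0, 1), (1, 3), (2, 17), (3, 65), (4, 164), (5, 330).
155/126 + (-5/108)x + (-485/252)x² + (163/54)x³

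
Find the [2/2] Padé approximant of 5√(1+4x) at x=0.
(25*x**2 + 25*x + 5)/(x**2 + 3*x + 1)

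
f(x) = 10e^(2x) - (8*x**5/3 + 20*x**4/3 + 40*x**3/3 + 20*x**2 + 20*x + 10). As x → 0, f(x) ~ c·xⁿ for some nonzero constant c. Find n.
6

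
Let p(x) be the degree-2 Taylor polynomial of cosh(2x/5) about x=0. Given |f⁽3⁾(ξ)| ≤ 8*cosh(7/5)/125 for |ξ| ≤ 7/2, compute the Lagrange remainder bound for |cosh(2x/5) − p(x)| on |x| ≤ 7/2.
343*cosh(7/5)/750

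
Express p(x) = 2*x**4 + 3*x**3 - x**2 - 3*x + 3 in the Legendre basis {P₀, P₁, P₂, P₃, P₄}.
(46/15)P₀ + (-6/5)P₁ + (10/21)P₂ + (6/5)P₃ + (16/35)P₄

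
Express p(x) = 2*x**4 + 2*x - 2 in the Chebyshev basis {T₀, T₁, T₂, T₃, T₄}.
(-5/4)T₀ + (2)T₁ + T₂ + (1/4)T₄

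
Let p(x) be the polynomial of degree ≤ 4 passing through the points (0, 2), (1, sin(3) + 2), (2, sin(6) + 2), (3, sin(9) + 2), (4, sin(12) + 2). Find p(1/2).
-5*sin(12)/128 + 7*sin(9)/32 - 35*sin(6)/64 + 35*sin(3)/32 + 2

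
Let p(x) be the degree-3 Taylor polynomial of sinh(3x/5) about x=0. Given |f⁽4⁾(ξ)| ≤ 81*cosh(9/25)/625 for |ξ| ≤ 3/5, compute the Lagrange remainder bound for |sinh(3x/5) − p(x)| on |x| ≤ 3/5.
2187*cosh(9/25)/3125000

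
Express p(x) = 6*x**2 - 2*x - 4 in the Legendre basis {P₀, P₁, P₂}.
(-2)P₀ + (-2)P₁ + (4)P₂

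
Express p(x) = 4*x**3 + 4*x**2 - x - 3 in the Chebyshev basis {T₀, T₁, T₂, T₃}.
-T₀ + (2)T₁ + (2)T₂ + T₃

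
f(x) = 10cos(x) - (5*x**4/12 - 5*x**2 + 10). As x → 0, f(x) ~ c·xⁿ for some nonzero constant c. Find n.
6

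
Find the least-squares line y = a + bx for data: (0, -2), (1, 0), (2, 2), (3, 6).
a = -12/5, b = 13/5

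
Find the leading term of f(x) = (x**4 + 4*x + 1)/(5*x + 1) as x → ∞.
x**3/5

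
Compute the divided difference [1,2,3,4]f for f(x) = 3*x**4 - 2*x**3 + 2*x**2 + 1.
28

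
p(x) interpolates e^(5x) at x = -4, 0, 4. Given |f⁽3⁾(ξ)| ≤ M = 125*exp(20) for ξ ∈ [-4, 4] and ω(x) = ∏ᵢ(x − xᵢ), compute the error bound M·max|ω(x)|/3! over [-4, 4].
8000*sqrt(3)*exp(20)/27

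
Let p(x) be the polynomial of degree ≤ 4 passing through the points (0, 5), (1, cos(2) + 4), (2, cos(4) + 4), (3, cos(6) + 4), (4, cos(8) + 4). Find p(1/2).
35*cos(2)/32 - 5*cos(8)/128 + 7*cos(6)/32 - 35*cos(4)/64 + 547/128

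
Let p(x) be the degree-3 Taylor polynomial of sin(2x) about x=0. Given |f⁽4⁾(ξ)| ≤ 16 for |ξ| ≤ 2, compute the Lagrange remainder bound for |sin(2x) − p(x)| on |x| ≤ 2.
32/3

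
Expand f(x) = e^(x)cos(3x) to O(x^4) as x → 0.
1 + x - 4*x**2 - 13*x**3/3 + O(x**4)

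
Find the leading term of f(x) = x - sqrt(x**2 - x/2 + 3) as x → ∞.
1/4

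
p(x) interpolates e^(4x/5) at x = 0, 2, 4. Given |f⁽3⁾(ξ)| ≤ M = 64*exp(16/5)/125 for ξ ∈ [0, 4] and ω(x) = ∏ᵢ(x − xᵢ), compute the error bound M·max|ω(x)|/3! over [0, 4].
512*sqrt(3)*exp(16/5)/3375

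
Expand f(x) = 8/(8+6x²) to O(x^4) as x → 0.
1 - 3*x**2/4 + O(x**4)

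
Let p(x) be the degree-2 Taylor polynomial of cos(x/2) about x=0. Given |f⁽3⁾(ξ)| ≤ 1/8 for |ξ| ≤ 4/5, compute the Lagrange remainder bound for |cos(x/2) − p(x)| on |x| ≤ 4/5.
4/375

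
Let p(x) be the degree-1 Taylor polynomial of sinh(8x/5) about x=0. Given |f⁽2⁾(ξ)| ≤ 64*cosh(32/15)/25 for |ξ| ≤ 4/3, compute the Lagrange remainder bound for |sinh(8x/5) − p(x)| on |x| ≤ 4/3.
512*cosh(32/15)/225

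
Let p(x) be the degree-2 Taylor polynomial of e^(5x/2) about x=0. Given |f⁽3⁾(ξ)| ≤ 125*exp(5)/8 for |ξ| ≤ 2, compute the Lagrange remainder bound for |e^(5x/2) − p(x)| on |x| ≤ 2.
125*exp(5)/6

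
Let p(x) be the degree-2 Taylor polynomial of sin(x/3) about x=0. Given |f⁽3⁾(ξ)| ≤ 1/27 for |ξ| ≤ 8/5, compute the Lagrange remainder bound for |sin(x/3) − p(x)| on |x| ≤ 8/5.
256/10125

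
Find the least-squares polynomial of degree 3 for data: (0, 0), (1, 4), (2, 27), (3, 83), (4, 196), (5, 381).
-1/9 + (865/378)x + (-205/252)x² + (337/108)x³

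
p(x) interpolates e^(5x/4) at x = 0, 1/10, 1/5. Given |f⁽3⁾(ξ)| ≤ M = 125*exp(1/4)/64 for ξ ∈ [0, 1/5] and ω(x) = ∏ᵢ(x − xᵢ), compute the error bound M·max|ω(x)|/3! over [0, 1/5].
sqrt(3)*exp(1/4)/13824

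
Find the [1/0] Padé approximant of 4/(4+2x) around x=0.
1 - x/2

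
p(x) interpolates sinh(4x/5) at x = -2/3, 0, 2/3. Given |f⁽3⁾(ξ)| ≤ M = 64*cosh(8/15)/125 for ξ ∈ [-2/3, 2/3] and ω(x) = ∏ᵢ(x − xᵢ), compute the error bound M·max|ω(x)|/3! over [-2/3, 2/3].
512*sqrt(3)*cosh(8/15)/91125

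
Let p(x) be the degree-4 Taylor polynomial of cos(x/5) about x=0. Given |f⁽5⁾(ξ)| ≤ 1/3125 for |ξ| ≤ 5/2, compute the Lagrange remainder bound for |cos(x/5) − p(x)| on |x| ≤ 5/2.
1/3840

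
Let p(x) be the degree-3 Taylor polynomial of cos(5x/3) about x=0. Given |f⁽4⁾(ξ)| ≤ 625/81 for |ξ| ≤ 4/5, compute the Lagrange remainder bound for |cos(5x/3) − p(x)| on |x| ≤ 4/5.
32/243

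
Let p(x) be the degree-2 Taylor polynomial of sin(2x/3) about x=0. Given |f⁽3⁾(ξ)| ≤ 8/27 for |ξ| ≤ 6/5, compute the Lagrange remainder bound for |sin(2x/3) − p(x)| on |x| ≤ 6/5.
32/375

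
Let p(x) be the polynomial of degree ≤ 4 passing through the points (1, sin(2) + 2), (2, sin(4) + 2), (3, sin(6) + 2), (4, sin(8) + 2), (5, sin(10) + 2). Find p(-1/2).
-385*sin(8)/32 + 1485*sin(6)/64 + 315*sin(10)/128 + 2 + 1155*sin(2)/128 - 693*sin(4)/32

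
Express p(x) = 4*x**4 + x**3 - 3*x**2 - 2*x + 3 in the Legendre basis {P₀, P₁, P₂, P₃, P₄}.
(14/5)P₀ + (-7/5)P₁ + (2/7)P₂ + (2/5)P₃ + (32/35)P₄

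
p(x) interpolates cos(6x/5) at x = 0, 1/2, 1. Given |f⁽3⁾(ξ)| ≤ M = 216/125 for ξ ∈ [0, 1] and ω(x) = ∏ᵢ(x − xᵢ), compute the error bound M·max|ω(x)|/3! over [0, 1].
sqrt(3)/125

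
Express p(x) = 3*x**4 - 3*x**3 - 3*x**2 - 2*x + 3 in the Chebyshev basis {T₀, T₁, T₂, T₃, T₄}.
(21/8)T₀ + (-17/4)T₁ + (-3/4)T₃ + (3/8)T₄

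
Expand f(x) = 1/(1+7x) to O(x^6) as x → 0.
1 - 7*x + 49*x**2 - 343*x**3 + 2401*x**4 - 16807*x**5 + O(x**6)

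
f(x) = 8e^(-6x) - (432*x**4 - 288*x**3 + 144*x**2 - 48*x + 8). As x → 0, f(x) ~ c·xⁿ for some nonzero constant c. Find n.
5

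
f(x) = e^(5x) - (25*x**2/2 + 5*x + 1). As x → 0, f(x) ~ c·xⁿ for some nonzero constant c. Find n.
3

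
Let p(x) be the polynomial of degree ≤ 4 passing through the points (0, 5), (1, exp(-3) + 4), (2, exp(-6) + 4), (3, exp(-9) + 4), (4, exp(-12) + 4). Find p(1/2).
(-70*exp(6) - 5 + 28*exp(3) + 140*exp(9) + 547*exp(12))*exp(-12)/128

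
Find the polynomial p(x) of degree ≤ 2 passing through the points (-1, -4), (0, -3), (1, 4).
3*x**2 + 4*x - 3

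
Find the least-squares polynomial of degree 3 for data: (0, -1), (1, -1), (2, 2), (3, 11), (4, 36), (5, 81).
-137/126 + (1349/756)x + (-151/63)x² + (115/108)x³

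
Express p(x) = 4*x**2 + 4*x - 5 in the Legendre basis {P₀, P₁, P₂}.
(-11/3)P₀ + (4)P₁ + (8/3)P₂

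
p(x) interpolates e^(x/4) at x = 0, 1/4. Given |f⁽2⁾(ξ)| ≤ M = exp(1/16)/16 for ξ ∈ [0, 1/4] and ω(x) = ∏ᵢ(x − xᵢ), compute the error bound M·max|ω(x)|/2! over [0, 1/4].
exp(1/16)/2048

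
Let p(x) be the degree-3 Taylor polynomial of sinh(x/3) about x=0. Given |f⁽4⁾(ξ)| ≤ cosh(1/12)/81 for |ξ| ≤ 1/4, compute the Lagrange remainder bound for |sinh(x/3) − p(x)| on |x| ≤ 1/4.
cosh(1/12)/497664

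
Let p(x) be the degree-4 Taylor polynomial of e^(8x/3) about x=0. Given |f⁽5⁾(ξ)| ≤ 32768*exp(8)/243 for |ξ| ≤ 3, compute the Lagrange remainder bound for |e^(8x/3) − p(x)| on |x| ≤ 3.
4096*exp(8)/15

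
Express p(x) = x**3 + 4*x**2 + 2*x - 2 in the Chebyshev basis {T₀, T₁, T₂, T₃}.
(11/4)T₁ + (2)T₂ + (1/4)T₃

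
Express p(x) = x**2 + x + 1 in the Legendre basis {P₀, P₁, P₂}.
(4/3)P₀ + P₁ + (2/3)P₂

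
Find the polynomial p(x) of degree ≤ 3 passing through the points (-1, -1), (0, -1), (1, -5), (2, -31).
-3*x**3 - 2*x**2 + x - 1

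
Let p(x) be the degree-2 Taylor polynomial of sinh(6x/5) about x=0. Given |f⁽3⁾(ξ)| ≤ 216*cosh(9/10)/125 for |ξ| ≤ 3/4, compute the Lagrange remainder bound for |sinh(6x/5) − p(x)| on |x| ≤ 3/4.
243*cosh(9/10)/2000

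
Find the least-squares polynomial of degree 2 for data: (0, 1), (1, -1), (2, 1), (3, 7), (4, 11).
17/35 + (-62/35)x + (8/7)x²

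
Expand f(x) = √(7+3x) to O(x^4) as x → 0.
sqrt(7) + 3*sqrt(7)*x/14 - 9*sqrt(7)*x**2/392 + 27*sqrt(7)*x**3/5488 + O(x**4)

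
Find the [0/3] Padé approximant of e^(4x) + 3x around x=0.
1/(-725*x**3/3 + 41*x**2 - 7*x + 1)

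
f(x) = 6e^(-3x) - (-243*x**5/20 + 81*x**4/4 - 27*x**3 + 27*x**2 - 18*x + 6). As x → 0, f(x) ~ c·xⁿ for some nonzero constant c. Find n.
6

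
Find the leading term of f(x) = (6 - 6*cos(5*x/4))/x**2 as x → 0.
75/16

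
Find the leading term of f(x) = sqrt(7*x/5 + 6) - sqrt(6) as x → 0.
7*sqrt(6)*x/60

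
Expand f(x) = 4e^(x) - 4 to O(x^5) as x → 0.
4*x + 2*x**2 + 2*x**3/3 + x**4/6 + O(x**5)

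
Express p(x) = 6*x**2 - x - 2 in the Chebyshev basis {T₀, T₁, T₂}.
T₀ - T₁ + (3)T₂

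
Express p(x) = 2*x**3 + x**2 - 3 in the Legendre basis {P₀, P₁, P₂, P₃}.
(-8/3)P₀ + (6/5)P₁ + (2/3)P₂ + (4/5)P₃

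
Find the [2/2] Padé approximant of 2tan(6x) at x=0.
12*x/(1 - 12*x**2)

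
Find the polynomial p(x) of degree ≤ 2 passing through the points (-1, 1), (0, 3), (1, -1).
-3*x**2 - x + 3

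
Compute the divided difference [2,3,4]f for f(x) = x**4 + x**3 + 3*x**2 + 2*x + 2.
67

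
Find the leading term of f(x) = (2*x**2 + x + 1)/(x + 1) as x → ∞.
2*x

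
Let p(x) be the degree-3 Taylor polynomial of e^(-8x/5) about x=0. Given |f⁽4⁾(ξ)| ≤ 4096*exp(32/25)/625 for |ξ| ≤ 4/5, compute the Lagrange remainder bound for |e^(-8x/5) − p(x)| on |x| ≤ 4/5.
131072*exp(32/25)/1171875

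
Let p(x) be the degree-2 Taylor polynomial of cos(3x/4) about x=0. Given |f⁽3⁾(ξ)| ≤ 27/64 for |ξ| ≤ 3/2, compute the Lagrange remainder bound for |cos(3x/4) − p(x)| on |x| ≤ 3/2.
243/1024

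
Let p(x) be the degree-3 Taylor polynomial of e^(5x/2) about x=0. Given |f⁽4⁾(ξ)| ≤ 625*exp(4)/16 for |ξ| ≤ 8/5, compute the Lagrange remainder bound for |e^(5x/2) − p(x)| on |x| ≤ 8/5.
32*exp(4)/3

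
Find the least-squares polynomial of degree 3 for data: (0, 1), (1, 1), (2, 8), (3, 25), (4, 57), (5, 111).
6/7 + (-13/21)x + (5/14)x² + (5/6)x³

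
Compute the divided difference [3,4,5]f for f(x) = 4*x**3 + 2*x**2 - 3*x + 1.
50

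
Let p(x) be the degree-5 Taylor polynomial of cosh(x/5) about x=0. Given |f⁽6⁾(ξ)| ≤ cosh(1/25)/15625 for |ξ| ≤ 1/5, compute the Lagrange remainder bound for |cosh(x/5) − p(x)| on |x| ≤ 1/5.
cosh(1/25)/175781250000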